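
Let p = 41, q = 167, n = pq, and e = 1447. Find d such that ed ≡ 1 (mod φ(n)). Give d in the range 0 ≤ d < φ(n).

φ(n) = (p−1)(q−1) = 40·166 = 6640.
Need d with 1447·d ≡ 1 (mod 6640). Apply the extended Euclidean algorithm:
6640 = 4×1447 + 852
1447 = 1×852 + 595
852 = 1×595 + 257
595 = 2×257 + 81
257 = 3×81 + 14
81 = 5×14 + 11
14 = 1×11 + 3
11 = 3×3 + 2
3 = 1×2 + 1
2 = 2×1 + 0
Back-substitute:
1 = 3 − 2
1 = −11 + 4·3
1 = 4·14 − 5·11
1 = −5·81 + 29·14
1 = 29·257 − 92·81
1 = −92·595 + 213·257
1 = 213·852 − 305·595
1 = −305·1447 + 518·852
1 = 518·6640 − 2377·1447
So 1447·(-2377) ≡ 1 (mod 6640), hence d ≡ -2377 ≡ 4263 (mod 6640).

4263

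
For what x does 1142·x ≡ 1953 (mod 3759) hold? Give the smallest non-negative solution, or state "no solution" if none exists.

84

First find gcd(1142, 3759):
3759 = 3·1142 + 333
1142 = 3·333 + 143
333 = 2·143 + 47
143 = 3·47 + 2
47 = 23·2 + 1
2 = 2·1 + 0
gcd = 1, so a unique solution mod 3759 exists.
Back-substitute for the Bézout coefficients:
1 = 47 − 23·2
1 = −23·143 + 70·47
1 = 70·333 − 163·143
1 = −163·1142 + 559·333
1 = 559·3759 − 1840·1142
So 1142·(-1840) ≡ 1 (mod 3759), giving 1142⁻¹ ≡ 1919.
x ≡ 1142⁻¹·1953 ≡ 1919·1953 ≡ 84 (mod 3759).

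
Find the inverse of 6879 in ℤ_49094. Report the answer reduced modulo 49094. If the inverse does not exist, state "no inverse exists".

47581

Run Euclid on (49094, 6879):
49094 = 7·6879 + 941
6879 = 7·941 + 292
941 = 3·292 + 65
292 = 4·65 + 32
65 = 2·32 + 1
32 = 32·1 + 0
The gcd is 1. Working backward:
1 = 65 − 2·32
1 = −2·292 + 9·65
1 = 9·941 − 29·292
1 = −29·6879 + 212·941
1 = 212·49094 − 1513·6879
Thus 6879·(-1513) ≡ 1 (mod 49094); reducing, -1513 mod 49094 = 47581.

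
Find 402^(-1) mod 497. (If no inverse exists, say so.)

Apply the Euclidean algorithm to 497 and 402:
497 = 1*402 + 95
402 = 4*95 + 22
95 = 4*22 + 7
22 = 3*7 + 1
7 = 7*1 + 0
gcd = 1, so the inverse exists. Back-substitute:
1 = 22 − 3·7
1 = −3·95 + 13·22
1 = 13·402 − 55·95
1 = −55·497 + 68·402
So 402·68 ≡ 1 (mod 497).

68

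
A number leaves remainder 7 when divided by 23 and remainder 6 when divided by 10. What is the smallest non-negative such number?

76

Write x = 7 + 23·k. Then 23·k ≡ 6 − 7 ≡ 9 (mod 10).
Need 23⁻¹ mod 10. Extended Euclid on (10, 3):
10 = 3×3 + 1
3 = 3×1 + 0
Back-substitute:
1 = 10 − 3·3
23⁻¹ ≡ 7 (mod 10), so k ≡ 7·9 ≡ 3 (mod 10).
x = 7 + 23·3 = 76.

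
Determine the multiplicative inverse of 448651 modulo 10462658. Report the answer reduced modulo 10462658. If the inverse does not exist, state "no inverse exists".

Apply the Euclidean algorithm to 10462658 and 448651:
10462658 = 23·448651 + 143685
448651 = 3·143685 + 17596
143685 = 8·17596 + 2917
17596 = 6·2917 + 94
2917 = 31·94 + 3
94 = 31·3 + 1
3 = 3·1 + 0
The gcd is 1. Working backward:
1 = 94 − 31·3
1 = −31·2917 + 962·94
1 = 962·17596 − 5803·2917
1 = −5803·143685 + 47386·17596
1 = 47386·448651 − 147961·143685
1 = −147961·10462658 + 3450489·448651
So 448651·3450489 ≡ 1 (mod 10462658).

3450489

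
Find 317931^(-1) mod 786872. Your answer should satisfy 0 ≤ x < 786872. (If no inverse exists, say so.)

98019

gcd(786872, 317931) by repeated division:
786872 = 2·317931 + 151010
317931 = 2·151010 + 15911
151010 = 9·15911 + 7811
15911 = 2·7811 + 289
7811 = 27·289 + 8
289 = 36·8 + 1
8 = 8·1 + 0
gcd = 1, so the inverse exists. Back-substitute:
1 = 289 − 36·8
1 = −36·7811 + 973·289
1 = 973·15911 − 1982·7811
1 = −1982·151010 + 18811·15911
1 = 18811·317931 − 39604·151010
1 = −39604·786872 + 98019·317931
So 317931·98019 ≡ 1 (mod 786872).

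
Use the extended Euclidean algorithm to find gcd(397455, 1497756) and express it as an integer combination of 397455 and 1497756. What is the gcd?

Euclidean algorithm:
1497756 = 3×397455 + 305391
397455 = 1×305391 + 92064
305391 = 3×92064 + 29199
92064 = 3×29199 + 4467
29199 = 6×4467 + 2397
4467 = 1×2397 + 2070
2397 = 1×2070 + 327
2070 = 6×327 + 108
327 = 3×108 + 3
108 = 36×3 + 0
gcd(397455, 1497756) = 3.
Back-substituting:
3 = 327 − 3·108
3 = −3·2070 + 19·327
3 = 19·2397 − 22·2070
3 = −22·4467 + 41·2397
3 = 41·29199 − 268·4467
3 = −268·92064 + 845·29199
3 = 845·305391 − 2803·92064
3 = −2803·397455 + 3648·305391
3 = 3648·1497756 − 13747·397455
So 3 = (3648)·1497756 + (-13747)·397455.

3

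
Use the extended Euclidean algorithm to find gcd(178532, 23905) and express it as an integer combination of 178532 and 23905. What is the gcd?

Euclidean algorithm:
178532 = 7*23905 + 11197
23905 = 2*11197 + 1511
11197 = 7*1511 + 620
1511 = 2*620 + 271
620 = 2*271 + 78
271 = 3*78 + 37
78 = 2*37 + 4
37 = 9*4 + 1
4 = 4*1 + 0
gcd(178532, 23905) = 1.
Back-substituting:
1 = 37 − 9·4
1 = −9·78 + 19·37
1 = 19·271 − 66·78
1 = −66·620 + 151·271
1 = 151·1511 − 368·620
1 = −368·11197 + 2727·1511
1 = 2727·23905 − 5822·11197
1 = −5822·178532 + 43481·23905
So 1 = (-5822)·178532 + (43481)·23905.

1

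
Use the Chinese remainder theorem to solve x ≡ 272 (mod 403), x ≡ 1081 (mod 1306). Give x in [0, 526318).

Write x = 272 + 403·k. Then 403·k ≡ 1081 − 272 ≡ 809 (mod 1306).
Need 403⁻¹ mod 1306. Extended Euclid on (1306, 403):
1306 = 3*403 + 97
403 = 4*97 + 15
97 = 6*15 + 7
15 = 2*7 + 1
7 = 7*1 + 0
Back-substitute:
1 = 15 − 2·7
1 = −2·97 + 13·15
1 = 13·403 − 54·97
1 = −54·1306 + 175·403
403⁻¹ ≡ 175 (mod 1306), so k ≡ 175·809 ≡ 527 (mod 1306).
x = 272 + 403·527 = 212653.

212653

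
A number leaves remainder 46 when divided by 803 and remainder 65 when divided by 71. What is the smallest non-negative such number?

13697

Write x = 46 + 803·k. Then 803·k ≡ 65 − 46 ≡ 19 (mod 71).
Need 803⁻¹ mod 71. Extended Euclid on (71, 22):
71 = 3·22 + 5
22 = 4·5 + 2
5 = 2·2 + 1
2 = 2·1 + 0
Back-substitute:
1 = 5 − 2·2
1 = −2·22 + 9·5
1 = 9·71 − 29·22
803⁻¹ ≡ 42 (mod 71), so k ≡ 42·19 ≡ 17 (mod 71).
x = 46 + 803·17 = 13697.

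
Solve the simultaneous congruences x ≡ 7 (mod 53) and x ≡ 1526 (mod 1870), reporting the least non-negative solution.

63236

Write x = 7 + 53·k. Then 53·k ≡ 1526 − 7 ≡ 1519 (mod 1870).
Need 53⁻¹ mod 1870. Extended Euclid on (1870, 53):
1870 = 35*53 + 15
53 = 3*15 + 8
15 = 1*8 + 7
8 = 1*7 + 1
7 = 7*1 + 0
Back-substitute:
1 = 8 − 7
1 = −15 + 2·8
1 = 2·53 − 7·15
1 = −7·1870 + 247·53
53⁻¹ ≡ 247 (mod 1870), so k ≡ 247·1519 ≡ 1193 (mod 1870).
x = 7 + 53·1193 = 63236.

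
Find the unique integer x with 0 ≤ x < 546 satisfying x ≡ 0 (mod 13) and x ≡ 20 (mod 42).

Write x = 0 + 13·k. Then 13·k ≡ 20 − 0 ≡ 20 (mod 42).
Need 13⁻¹ mod 42. Extended Euclid on (42, 13):
42 = 3*13 + 3
13 = 4*3 + 1
3 = 3*1 + 0
Back-substitute:
1 = 13 − 4·3
1 = −4·42 + 13·13
13⁻¹ ≡ 13 (mod 42), so k ≡ 13·20 ≡ 8 (mod 42).
x = 0 + 13·8 = 104.

104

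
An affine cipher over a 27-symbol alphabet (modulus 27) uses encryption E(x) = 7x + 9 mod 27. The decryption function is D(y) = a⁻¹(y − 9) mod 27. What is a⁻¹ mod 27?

4

Run Euclid on (27, 7):
27 = 3·7 + 6
7 = 1·6 + 1
6 = 6·1 + 0
gcd = 1, so the inverse exists. Back-substitute:
1 = 7 − 6
1 = −27 + 4·7
So 7·4 ≡ 1 (mod 27).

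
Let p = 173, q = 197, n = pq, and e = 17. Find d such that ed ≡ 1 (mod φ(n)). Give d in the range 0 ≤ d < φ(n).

31729

φ(n) = (p−1)(q−1) = 172·196 = 33712.
Need d with 17·d ≡ 1 (mod 33712). Apply the extended Euclidean algorithm:
33712 = 1983*17 + 1
17 = 17*1 + 0
Back-substitute:
1 = 33712 − 1983·17
So 17·(-1983) ≡ 1 (mod 33712), hence d ≡ -1983 ≡ 31729 (mod 33712).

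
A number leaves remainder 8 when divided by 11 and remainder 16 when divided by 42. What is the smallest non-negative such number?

184

Write x = 8 + 11·k. Then 11·k ≡ 16 − 8 ≡ 8 (mod 42).
Need 11⁻¹ mod 42. Extended Euclid on (42, 11):
42 = 3×11 + 9
11 = 1×9 + 2
9 = 4×2 + 1
2 = 2×1 + 0
Back-substitute:
1 = 9 − 4·2
1 = −4·11 + 5·9
1 = 5·42 − 19·11
11⁻¹ ≡ 23 (mod 42), so k ≡ 23·8 ≡ 16 (mod 42).
x = 8 + 11·16 = 184.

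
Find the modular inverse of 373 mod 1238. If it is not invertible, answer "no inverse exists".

Extended Euclidean algorithm:
1238 = 3·373 + 119
373 = 3·119 + 16
119 = 7·16 + 7
16 = 2·7 + 2
7 = 3·2 + 1
2 = 2·1 + 0
gcd = 1, so the inverse exists. Back-substitute:
1 = 7 − 3·2
1 = −3·16 + 7·7
1 = 7·119 − 52·16
1 = −52·373 + 163·119
1 = 163·1238 − 541·373
Thus 373·(-541) ≡ 1 (mod 1238); reducing, -541 mod 1238 = 697.

697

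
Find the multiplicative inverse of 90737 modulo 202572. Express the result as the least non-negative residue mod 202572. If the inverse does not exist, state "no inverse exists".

Apply the Euclidean algorithm to 202572 and 90737:
202572 = 2·90737 + 21098
90737 = 4·21098 + 6345
21098 = 3·6345 + 2063
6345 = 3·2063 + 156
2063 = 13·156 + 35
156 = 4·35 + 16
35 = 2·16 + 3
16 = 5·3 + 1
3 = 3·1 + 0
gcd = 1, so the inverse exists. Back-substitute:
1 = 16 − 5·3
1 = −5·35 + 11·16
1 = 11·156 − 49·35
1 = −49·2063 + 648·156
1 = 648·6345 − 1993·2063
1 = −1993·21098 + 6627·6345
1 = 6627·90737 − 28501·21098
1 = −28501·202572 + 63629·90737
So 90737·63629 ≡ 1 (mod 202572).

63629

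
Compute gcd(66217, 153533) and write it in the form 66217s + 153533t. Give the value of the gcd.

Euclidean algorithm:
153533 = 2·66217 + 21099
66217 = 3·21099 + 2920
21099 = 7·2920 + 659
2920 = 4·659 + 284
659 = 2·284 + 91
284 = 3·91 + 11
91 = 8·11 + 3
11 = 3·3 + 2
3 = 1·2 + 1
2 = 2·1 + 0
gcd(66217, 153533) = 1.
Express as a combination:
1 = 3 − 2
1 = −11 + 4·3
1 = 4·91 − 33·11
1 = −33·284 + 103·91
1 = 103·659 − 239·284
1 = −239·2920 + 1059·659
1 = 1059·21099 − 7652·2920
1 = −7652·66217 + 24015·21099
1 = 24015·153533 − 55682·66217
So 1 = (24015)·153533 + (-55682)·66217.

1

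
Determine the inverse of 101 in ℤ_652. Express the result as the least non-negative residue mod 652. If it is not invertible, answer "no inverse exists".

Extended Euclidean algorithm:
652 = 6×101 + 46
101 = 2×46 + 9
46 = 5×9 + 1
9 = 9×1 + 0
Since gcd(101, 652) = 1, back-substitute to write 1 as a combination:
1 = 46 − 5·9
1 = −5·101 + 11·46
1 = 11·652 − 71·101
Thus 101·(-71) ≡ 1 (mod 652); reducing, -71 mod 652 = 581.

581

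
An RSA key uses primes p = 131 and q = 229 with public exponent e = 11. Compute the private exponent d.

24251

φ(n) = (p−1)(q−1) = 130·228 = 29640.
Need d with 11·d ≡ 1 (mod 29640). Apply the extended Euclidean algorithm:
29640 = 2694×11 + 6
11 = 1×6 + 5
6 = 1×5 + 1
5 = 5×1 + 0
Back-substitute:
1 = 6 − 5
1 = −11 + 2·6
1 = 2·29640 − 5389·11
So 11·(-5389) ≡ 1 (mod 29640), hence d ≡ -5389 ≡ 24251 (mod 29640).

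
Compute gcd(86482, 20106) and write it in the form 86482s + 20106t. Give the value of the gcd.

Apply Euclid's algorithm to 86482 and 20106:
86482 = 4×20106 + 6058
20106 = 3×6058 + 1932
6058 = 3×1932 + 262
1932 = 7×262 + 98
262 = 2×98 + 66
98 = 1×66 + 32
66 = 2×32 + 2
32 = 16×2 + 0
gcd(86482, 20106) = 2.
Back-substituting:
2 = 66 − 2·32
2 = −2·98 + 3·66
2 = 3·262 − 8·98
2 = −8·1932 + 59·262
2 = 59·6058 − 185·1932
2 = −185·20106 + 614·6058
2 = 614·86482 − 2641·20106
So 2 = (614)·86482 + (-2641)·20106.

2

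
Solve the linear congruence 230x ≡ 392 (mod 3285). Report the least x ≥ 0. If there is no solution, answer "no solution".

no solution

gcd(230, 3285):
3285 = 14*230 + 65
230 = 3*65 + 35
65 = 1*35 + 30
35 = 1*30 + 5
30 = 6*5 + 0
gcd = 5, but 5 ∤ 392, so the congruence has no solution.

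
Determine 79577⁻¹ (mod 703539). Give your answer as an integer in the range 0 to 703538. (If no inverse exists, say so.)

24074

gcd(703539, 79577) by repeated division:
703539 = 8×79577 + 66923
79577 = 1×66923 + 12654
66923 = 5×12654 + 3653
12654 = 3×3653 + 1695
3653 = 2×1695 + 263
1695 = 6×263 + 117
263 = 2×117 + 29
117 = 4×29 + 1
29 = 29×1 + 0
gcd = 1, so the inverse exists. Back-substitute:
1 = 117 − 4·29
1 = −4·263 + 9·117
1 = 9·1695 − 58·263
1 = −58·3653 + 125·1695
1 = 125·12654 − 433·3653
1 = −433·66923 + 2290·12654
1 = 2290·79577 − 2723·66923
1 = −2723·703539 + 24074·79577
So 79577·24074 ≡ 1 (mod 703539).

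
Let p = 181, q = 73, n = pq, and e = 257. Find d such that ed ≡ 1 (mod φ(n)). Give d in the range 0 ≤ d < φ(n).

353

φ(n) = (p−1)(q−1) = 180·72 = 12960.
Need d with 257·d ≡ 1 (mod 12960). Apply the extended Euclidean algorithm:
12960 = 50*257 + 110
257 = 2*110 + 37
110 = 2*37 + 36
37 = 1*36 + 1
36 = 36*1 + 0
Back-substitute:
1 = 37 − 36
1 = −110 + 3·37
1 = 3·257 − 7·110
1 = −7·12960 + 353·257
So 257·353 ≡ 1 (mod 12960), hence d = 353.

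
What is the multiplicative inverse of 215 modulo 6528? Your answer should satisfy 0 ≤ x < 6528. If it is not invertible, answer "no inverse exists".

3431

Run Euclid on (6528, 215):
6528 = 30·215 + 78
215 = 2·78 + 59
78 = 1·59 + 19
59 = 3·19 + 2
19 = 9·2 + 1
2 = 2·1 + 0
gcd = 1, so the inverse exists. Back-substitute:
1 = 19 − 9·2
1 = −9·59 + 28·19
1 = 28·78 − 37·59
1 = −37·215 + 102·78
1 = 102·6528 − 3097·215
Thus 215·(-3097) ≡ 1 (mod 6528); reducing, -3097 mod 6528 = 3431.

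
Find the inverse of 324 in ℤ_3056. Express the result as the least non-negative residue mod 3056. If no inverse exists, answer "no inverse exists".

Euclidean algorithm on 3056, 324:
3056 = 9*324 + 140
324 = 2*140 + 44
140 = 3*44 + 8
44 = 5*8 + 4
8 = 2*4 + 0
Since gcd = 4 > 1, 324 is not a unit mod 3056.

no inverse exists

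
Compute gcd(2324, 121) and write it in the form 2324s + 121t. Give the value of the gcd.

1

Euclidean algorithm:
2324 = 19·121 + 25
121 = 4·25 + 21
25 = 1·21 + 4
21 = 5·4 + 1
4 = 4·1 + 0
gcd(2324, 121) = 1.
Back-substituting:
1 = 21 − 5·4
1 = −5·25 + 6·21
1 = 6·121 − 29·25
1 = −29·2324 + 557·121
So 1 = (-29)·2324 + (557)·121.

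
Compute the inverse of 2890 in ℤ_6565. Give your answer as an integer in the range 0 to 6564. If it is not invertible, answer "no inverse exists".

no inverse exists

Euclidean algorithm on 6565, 2890:
6565 = 2·2890 + 785
2890 = 3·785 + 535
785 = 1·535 + 250
535 = 2·250 + 35
250 = 7·35 + 5
35 = 7·5 + 0
Since gcd = 5 > 1, 2890 is not a unit mod 6565.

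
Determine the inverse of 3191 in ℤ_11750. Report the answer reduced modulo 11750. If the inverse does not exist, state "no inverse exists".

gcd(11750, 3191) by repeated division:
11750 = 3·3191 + 2177
3191 = 1·2177 + 1014
2177 = 2·1014 + 149
1014 = 6·149 + 120
149 = 1·120 + 29
120 = 4·29 + 4
29 = 7·4 + 1
4 = 4·1 + 0
The gcd is 1. Working backward:
1 = 29 − 7·4
1 = −7·120 + 29·29
1 = 29·149 − 36·120
1 = −36·1014 + 245·149
1 = 245·2177 − 526·1014
1 = −526·3191 + 771·2177
1 = 771·11750 − 2839·3191
So 3191·(-2839) ≡ 1 (mod 11750), and -2839 ≡ 8911 (mod 11750).

8911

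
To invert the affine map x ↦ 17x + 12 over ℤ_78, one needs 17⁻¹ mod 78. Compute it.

Run Euclid on (78, 17):
78 = 4*17 + 10
17 = 1*10 + 7
10 = 1*7 + 3
7 = 2*3 + 1
3 = 3*1 + 0
The gcd is 1. Working backward:
1 = 7 − 2·3
1 = −2·10 + 3·7
1 = 3·17 − 5·10
1 = −5·78 + 23·17
So 17·23 ≡ 1 (mod 78).

23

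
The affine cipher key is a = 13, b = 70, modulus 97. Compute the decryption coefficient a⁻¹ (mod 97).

15

Extended Euclidean algorithm:
97 = 7×13 + 6
13 = 2×6 + 1
6 = 6×1 + 0
gcd = 1, so the inverse exists. Back-substitute:
1 = 13 − 2·6
1 = −2·97 + 15·13
So 13·15 ≡ 1 (mod 97).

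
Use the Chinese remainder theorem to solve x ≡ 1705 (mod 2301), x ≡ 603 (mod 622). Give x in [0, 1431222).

Write x = 1705 + 2301·k. Then 2301·k ≡ 603 − 1705 ≡ 142 (mod 622).
Need 2301⁻¹ mod 622. Extended Euclid on (622, 435):
622 = 1×435 + 187
435 = 2×187 + 61
187 = 3×61 + 4
61 = 15×4 + 1
4 = 4×1 + 0
Back-substitute:
1 = 61 − 15·4
1 = −15·187 + 46·61
1 = 46·435 − 107·187
1 = −107·622 + 153·435
2301⁻¹ ≡ 153 (mod 622), so k ≡ 153·142 ≡ 578 (mod 622).
x = 1705 + 2301·578 = 1331683.

1331683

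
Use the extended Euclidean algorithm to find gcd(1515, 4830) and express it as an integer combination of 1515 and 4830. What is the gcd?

15

Repeated division:
4830 = 3×1515 + 285
1515 = 5×285 + 90
285 = 3×90 + 15
90 = 6×15 + 0
gcd(1515, 4830) = 15.
Working backward:
15 = 285 − 3·90
15 = −3·1515 + 16·285
15 = 16·4830 − 51·1515
So 15 = (16)·4830 + (-51)·1515.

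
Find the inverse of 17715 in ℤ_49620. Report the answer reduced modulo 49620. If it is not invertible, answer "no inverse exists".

no inverse exists

Euclidean algorithm on 49620, 17715:
49620 = 2*17715 + 14190
17715 = 1*14190 + 3525
14190 = 4*3525 + 90
3525 = 39*90 + 15
90 = 6*15 + 0
The gcd is 15, not 1, hence no inverse exists.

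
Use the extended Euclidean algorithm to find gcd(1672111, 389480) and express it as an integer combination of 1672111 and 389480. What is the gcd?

Repeated division:
1672111 = 4·389480 + 114191
389480 = 3·114191 + 46907
114191 = 2·46907 + 20377
46907 = 2·20377 + 6153
20377 = 3·6153 + 1918
6153 = 3·1918 + 399
1918 = 4·399 + 322
399 = 1·322 + 77
322 = 4·77 + 14
77 = 5·14 + 7
14 = 2·7 + 0
gcd(1672111, 389480) = 7.
Express as a combination:
7 = 77 − 5·14
7 = −5·322 + 21·77
7 = 21·399 − 26·322
7 = −26·1918 + 125·399
7 = 125·6153 − 401·1918
7 = −401·20377 + 1328·6153
7 = 1328·46907 − 3057·20377
7 = −3057·114191 + 7442·46907
7 = 7442·389480 − 25383·114191
7 = −25383·1672111 + 108974·389480
So 7 = (-25383)·1672111 + (108974)·389480.

7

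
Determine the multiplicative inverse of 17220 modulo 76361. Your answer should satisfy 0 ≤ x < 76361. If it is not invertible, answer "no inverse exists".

Run Euclid on (76361, 17220):
76361 = 4*17220 + 7481
17220 = 2*7481 + 2258
7481 = 3*2258 + 707
2258 = 3*707 + 137
707 = 5*137 + 22
137 = 6*22 + 5
22 = 4*5 + 2
5 = 2*2 + 1
2 = 2*1 + 0
Since gcd(17220, 76361) = 1, back-substitute to write 1 as a combination:
1 = 5 − 2·2
1 = −2·22 + 9·5
1 = 9·137 − 56·22
1 = −56·707 + 289·137
1 = 289·2258 − 923·707
1 = −923·7481 + 3058·2258
1 = 3058·17220 − 7039·7481
1 = −7039·76361 + 31214·17220
So 17220·31214 ≡ 1 (mod 76361).

31214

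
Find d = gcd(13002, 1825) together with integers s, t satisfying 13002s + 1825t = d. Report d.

1

Euclidean algorithm:
13002 = 7×1825 + 227
1825 = 8×227 + 9
227 = 25×9 + 2
9 = 4×2 + 1
2 = 2×1 + 0
gcd(13002, 1825) = 1.
Back-substituting:
1 = 9 − 4·2
1 = −4·227 + 101·9
1 = 101·1825 − 812·227
1 = −812·13002 + 5785·1825
So 1 = (-812)·13002 + (5785)·1825.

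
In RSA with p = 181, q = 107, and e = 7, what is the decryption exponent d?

φ(n) = (p−1)(q−1) = 180·106 = 19080.
Need d with 7·d ≡ 1 (mod 19080). Apply the extended Euclidean algorithm:
19080 = 2725*7 + 5
7 = 1*5 + 2
5 = 2*2 + 1
2 = 2*1 + 0
Back-substitute:
1 = 5 − 2·2
1 = −2·7 + 3·5
1 = 3·19080 − 8177·7
So 7·(-8177) ≡ 1 (mod 19080), hence d ≡ -8177 ≡ 10903 (mod 19080).

10903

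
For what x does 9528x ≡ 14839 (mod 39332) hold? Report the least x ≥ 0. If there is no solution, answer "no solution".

gcd(9528, 39332):
39332 = 4*9528 + 1220
9528 = 7*1220 + 988
1220 = 1*988 + 232
988 = 4*232 + 60
232 = 3*60 + 52
60 = 1*52 + 8
52 = 6*8 + 4
8 = 2*4 + 0
gcd = 4, but 4 ∤ 14839, so the congruence has no solution.

no solution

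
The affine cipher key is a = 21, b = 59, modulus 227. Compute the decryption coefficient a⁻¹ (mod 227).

Extended Euclidean algorithm:
227 = 10*21 + 17
21 = 1*17 + 4
17 = 4*4 + 1
4 = 4*1 + 0
The gcd is 1. Working backward:
1 = 17 − 4·4
1 = −4·21 + 5·17
1 = 5·227 − 54·21
Hence 21⁻¹ ≡ -54 ≡ 173 (mod 227).

173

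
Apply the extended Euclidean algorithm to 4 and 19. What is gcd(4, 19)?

Euclidean algorithm:
19 = 4*4 + 3
4 = 1*3 + 1
3 = 3*1 + 0
gcd(4, 19) = 1.
Working backward:
1 = 4 − 3
1 = −19 + 5·4
So 1 = (-1)·19 + (5)·4.

1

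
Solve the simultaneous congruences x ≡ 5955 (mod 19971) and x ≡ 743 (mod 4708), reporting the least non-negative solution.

Write x = 5955 + 19971·k. Then 19971·k ≡ 743 − 5955 ≡ 4204 (mod 4708).
Need 19971⁻¹ mod 4708. Extended Euclid on (4708, 1139):
4708 = 4·1139 + 152
1139 = 7·152 + 75
152 = 2·75 + 2
75 = 37·2 + 1
2 = 2·1 + 0
Back-substitute:
1 = 75 − 37·2
1 = −37·152 + 75·75
1 = 75·1139 − 562·152
1 = −562·4708 + 2323·1139
19971⁻¹ ≡ 2323 (mod 4708), so k ≡ 2323·4204 ≡ 1500 (mod 4708).
x = 5955 + 19971·1500 = 29962455.

29962455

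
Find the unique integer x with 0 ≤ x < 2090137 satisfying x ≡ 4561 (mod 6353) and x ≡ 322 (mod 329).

1154454

Write x = 4561 + 6353·k. Then 6353·k ≡ 322 − 4561 ≡ 38 (mod 329).
Need 6353⁻¹ mod 329. Extended Euclid on (329, 102):
329 = 3*102 + 23
102 = 4*23 + 10
23 = 2*10 + 3
10 = 3*3 + 1
3 = 3*1 + 0
Back-substitute:
1 = 10 − 3·3
1 = −3·23 + 7·10
1 = 7·102 − 31·23
1 = −31·329 + 100·102
6353⁻¹ ≡ 100 (mod 329), so k ≡ 100·38 ≡ 181 (mod 329).
x = 4561 + 6353·181 = 1154454.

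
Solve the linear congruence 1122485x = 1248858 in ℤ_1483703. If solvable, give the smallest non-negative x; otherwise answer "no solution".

53698

First find gcd(1122485, 1483703):
1483703 = 1·1122485 + 361218
1122485 = 3·361218 + 38831
361218 = 9·38831 + 11739
38831 = 3·11739 + 3614
11739 = 3·3614 + 897
3614 = 4·897 + 26
897 = 34·26 + 13
26 = 2·13 + 0
gcd = 13 and 13 | 1248858, so solutions exist. Divide through by 13: 86345x ≡ 96066 (mod 114131).
Now find 86345⁻¹ mod 114131:
114131 = 1×86345 + 27786
86345 = 3×27786 + 2987
27786 = 9×2987 + 903
2987 = 3×903 + 278
903 = 3×278 + 69
278 = 4×69 + 2
69 = 34×2 + 1
2 = 2×1 + 0
Back-substitute:
1 = 69 − 34·2
1 = −34·278 + 137·69
1 = 137·903 − 445·278
1 = −445·2987 + 1472·903
1 = 1472·27786 − 13693·2987
1 = −13693·86345 + 42551·27786
1 = 42551·114131 − 56244·86345
So 86345·(-56244) ≡ 1 (mod 114131), i.e. 86345⁻¹ ≡ 57887.
Then x ≡ 57887·96066 ≡ 53698 (mod 114131); the smallest non-negative solution is x = 53698.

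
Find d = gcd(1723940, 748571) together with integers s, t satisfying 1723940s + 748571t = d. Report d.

Repeated division:
1723940 = 2*748571 + 226798
748571 = 3*226798 + 68177
226798 = 3*68177 + 22267
68177 = 3*22267 + 1376
22267 = 16*1376 + 251
1376 = 5*251 + 121
251 = 2*121 + 9
121 = 13*9 + 4
9 = 2*4 + 1
4 = 4*1 + 0
gcd(1723940, 748571) = 1.
Back-substituting:
1 = 9 − 2·4
1 = −2·121 + 27·9
1 = 27·251 − 56·121
1 = −56·1376 + 307·251
1 = 307·22267 − 4968·1376
1 = −4968·68177 + 15211·22267
1 = 15211·226798 − 50601·68177
1 = −50601·748571 + 167014·226798
1 = 167014·1723940 − 384629·748571
So 1 = (167014)·1723940 + (-384629)·748571.

1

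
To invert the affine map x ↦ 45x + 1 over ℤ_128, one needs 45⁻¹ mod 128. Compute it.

Run Euclid on (128, 45):
128 = 2·45 + 38
45 = 1·38 + 7
38 = 5·7 + 3
7 = 2·3 + 1
3 = 3·1 + 0
The gcd is 1. Working backward:
1 = 7 − 2·3
1 = −2·38 + 11·7
1 = 11·45 − 13·38
1 = −13·128 + 37·45
So 45·37 ≡ 1 (mod 128).

37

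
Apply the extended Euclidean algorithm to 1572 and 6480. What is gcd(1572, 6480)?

Euclidean algorithm:
6480 = 4*1572 + 192
1572 = 8*192 + 36
192 = 5*36 + 12
36 = 3*12 + 0
gcd(1572, 6480) = 12.
Working backward:
12 = 192 − 5·36
12 = −5·1572 + 41·192
12 = 41·6480 − 169·1572
So 12 = (41)·6480 + (-169)·1572.

12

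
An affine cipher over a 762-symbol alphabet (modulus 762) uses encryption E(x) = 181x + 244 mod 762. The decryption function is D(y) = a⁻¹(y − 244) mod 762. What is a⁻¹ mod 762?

421

Run Euclid on (762, 181):
762 = 4·181 + 38
181 = 4·38 + 29
38 = 1·29 + 9
29 = 3·9 + 2
9 = 4·2 + 1
2 = 2·1 + 0
The gcd is 1. Working backward:
1 = 9 − 4·2
1 = −4·29 + 13·9
1 = 13·38 − 17·29
1 = −17·181 + 81·38
1 = 81·762 − 341·181
So 181·(-341) ≡ 1 (mod 762), and -341 ≡ 421 (mod 762).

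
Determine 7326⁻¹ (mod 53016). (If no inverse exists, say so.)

no inverse exists

Euclidean algorithm on 53016, 7326:
53016 = 7*7326 + 1734
7326 = 4*1734 + 390
1734 = 4*390 + 174
390 = 2*174 + 42
174 = 4*42 + 6
42 = 7*6 + 0
The gcd is 6, not 1, hence no inverse exists.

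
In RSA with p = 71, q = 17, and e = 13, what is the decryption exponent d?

φ(n) = (p−1)(q−1) = 70·16 = 1120.
Need d with 13·d ≡ 1 (mod 1120). Apply the extended Euclidean algorithm:
1120 = 86*13 + 2
13 = 6*2 + 1
2 = 2*1 + 0
Back-substitute:
1 = 13 − 6·2
1 = −6·1120 + 517·13
So 13·517 ≡ 1 (mod 1120), hence d = 517.

517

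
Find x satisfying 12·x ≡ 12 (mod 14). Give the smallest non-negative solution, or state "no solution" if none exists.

1

First find gcd(12, 14):
14 = 1·12 + 2
12 = 6·2 + 0
gcd = 2 and 2 | 12, so solutions exist. Divide through by 2: 6x ≡ 6 (mod 7).
Now find 6⁻¹ mod 7:
7 = 1×6 + 1
6 = 6×1 + 0
Back-substitute:
1 = 7 − 6
So 6·(-1) ≡ 1 (mod 7), i.e. 6⁻¹ ≡ 6.
Then x ≡ 6·6 ≡ 1 (mod 7); the smallest non-negative solution is x = 1.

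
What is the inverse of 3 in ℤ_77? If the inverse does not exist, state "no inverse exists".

26

gcd(77, 3) by repeated division:
77 = 25·3 + 2
3 = 1·2 + 1
2 = 2·1 + 0
The gcd is 1. Working backward:
1 = 3 − 2
1 = −77 + 26·3
So 3·26 ≡ 1 (mod 77).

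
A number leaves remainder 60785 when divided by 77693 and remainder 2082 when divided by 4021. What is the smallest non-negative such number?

Write x = 60785 + 77693·k. Then 77693·k ≡ 2082 − 60785 ≡ 1612 (mod 4021).
Need 77693⁻¹ mod 4021. Extended Euclid on (4021, 1294):
4021 = 3·1294 + 139
1294 = 9·139 + 43
139 = 3·43 + 10
43 = 4·10 + 3
10 = 3·3 + 1
3 = 3·1 + 0
Back-substitute:
1 = 10 − 3·3
1 = −3·43 + 13·10
1 = 13·139 − 42·43
1 = −42·1294 + 391·139
1 = 391·4021 − 1215·1294
77693⁻¹ ≡ 2806 (mod 4021), so k ≡ 2806·1612 ≡ 3668 (mod 4021).
x = 60785 + 77693·3668 = 285038709.

285038709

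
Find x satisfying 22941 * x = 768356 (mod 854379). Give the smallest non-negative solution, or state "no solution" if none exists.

gcd(22941, 854379):
854379 = 37×22941 + 5562
22941 = 4×5562 + 693
5562 = 8×693 + 18
693 = 38×18 + 9
18 = 2×9 + 0
gcd = 9, but 9 ∤ 768356, so the congruence has no solution.

no solution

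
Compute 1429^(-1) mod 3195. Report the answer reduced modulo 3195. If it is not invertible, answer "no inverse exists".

Apply the Euclidean algorithm to 3195 and 1429:
3195 = 2×1429 + 337
1429 = 4×337 + 81
337 = 4×81 + 13
81 = 6×13 + 3
13 = 4×3 + 1
3 = 3×1 + 0
Since gcd(1429, 3195) = 1, back-substitute to write 1 as a combination:
1 = 13 − 4·3
1 = −4·81 + 25·13
1 = 25·337 − 104·81
1 = −104·1429 + 441·337
1 = 441·3195 − 986·1429
So 1429·(-986) ≡ 1 (mod 3195), and -986 ≡ 2209 (mod 3195).

2209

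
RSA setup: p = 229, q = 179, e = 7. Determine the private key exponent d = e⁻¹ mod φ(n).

φ(n) = (p−1)(q−1) = 228·178 = 40584.
Need d with 7·d ≡ 1 (mod 40584). Apply the extended Euclidean algorithm:
40584 = 5797*7 + 5
7 = 1*5 + 2
5 = 2*2 + 1
2 = 2*1 + 0
Back-substitute:
1 = 5 − 2·2
1 = −2·7 + 3·5
1 = 3·40584 − 17393·7
So 7·(-17393) ≡ 1 (mod 40584), hence d ≡ -17393 ≡ 23191 (mod 40584).

23191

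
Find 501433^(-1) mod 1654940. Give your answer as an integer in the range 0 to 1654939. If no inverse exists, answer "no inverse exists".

Apply the Euclidean algorithm to 1654940 and 501433:
1654940 = 3×501433 + 150641
501433 = 3×150641 + 49510
150641 = 3×49510 + 2111
49510 = 23×2111 + 957
2111 = 2×957 + 197
957 = 4×197 + 169
197 = 1×169 + 28
169 = 6×28 + 1
28 = 28×1 + 0
gcd = 1, so the inverse exists. Back-substitute:
1 = 169 − 6·28
1 = −6·197 + 7·169
1 = 7·957 − 34·197
1 = −34·2111 + 75·957
1 = 75·49510 − 1759·2111
1 = −1759·150641 + 5352·49510
1 = 5352·501433 − 17815·150641
1 = −17815·1654940 + 58797·501433
So 501433·58797 ≡ 1 (mod 1654940).

58797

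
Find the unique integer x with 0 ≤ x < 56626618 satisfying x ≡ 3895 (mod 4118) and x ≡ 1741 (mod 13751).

49312827

Write x = 3895 + 4118·k. Then 4118·k ≡ 1741 − 3895 ≡ 11597 (mod 13751).
Need 4118⁻¹ mod 13751. Extended Euclid on (13751, 4118):
13751 = 3·4118 + 1397
4118 = 2·1397 + 1324
1397 = 1·1324 + 73
1324 = 18·73 + 10
73 = 7·10 + 3
10 = 3·3 + 1
3 = 3·1 + 0
Back-substitute:
1 = 10 − 3·3
1 = −3·73 + 22·10
1 = 22·1324 − 399·73
1 = −399·1397 + 421·1324
1 = 421·4118 − 1241·1397
1 = −1241·13751 + 4144·4118
4118⁻¹ ≡ 4144 (mod 13751), so k ≡ 4144·11597 ≡ 11974 (mod 13751).
x = 3895 + 4118·11974 = 49312827.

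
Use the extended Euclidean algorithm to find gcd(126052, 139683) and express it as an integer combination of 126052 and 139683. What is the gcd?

Euclidean algorithm:
139683 = 1*126052 + 13631
126052 = 9*13631 + 3373
13631 = 4*3373 + 139
3373 = 24*139 + 37
139 = 3*37 + 28
37 = 1*28 + 9
28 = 3*9 + 1
9 = 9*1 + 0
gcd(126052, 139683) = 1.
Back-substituting:
1 = 28 − 3·9
1 = −3·37 + 4·28
1 = 4·139 − 15·37
1 = −15·3373 + 364·139
1 = 364·13631 − 1471·3373
1 = −1471·126052 + 13603·13631
1 = 13603·139683 − 15074·126052
So 1 = (13603)·139683 + (-15074)·126052.

1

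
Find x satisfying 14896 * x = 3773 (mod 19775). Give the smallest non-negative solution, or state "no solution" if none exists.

First find gcd(14896, 19775):
19775 = 1*14896 + 4879
14896 = 3*4879 + 259
4879 = 18*259 + 217
259 = 1*217 + 42
217 = 5*42 + 7
42 = 6*7 + 0
gcd = 7 and 7 | 3773, so solutions exist. Divide through by 7: 2128x ≡ 539 (mod 2825).
Now find 2128⁻¹ mod 2825:
2825 = 1·2128 + 697
2128 = 3·697 + 37
697 = 18·37 + 31
37 = 1·31 + 6
31 = 5·6 + 1
6 = 6·1 + 0
Back-substitute:
1 = 31 − 5·6
1 = −5·37 + 6·31
1 = 6·697 − 113·37
1 = −113·2128 + 345·697
1 = 345·2825 − 458·2128
So 2128·(-458) ≡ 1 (mod 2825), i.e. 2128⁻¹ ≡ 2367.
Then x ≡ 2367·539 ≡ 1738 (mod 2825); the smallest non-negative solution is x = 1738.

1738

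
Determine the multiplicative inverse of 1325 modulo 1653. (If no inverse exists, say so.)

509

Apply the Euclidean algorithm to 1653 and 1325:
1653 = 1×1325 + 328
1325 = 4×328 + 13
328 = 25×13 + 3
13 = 4×3 + 1
3 = 3×1 + 0
gcd = 1, so the inverse exists. Back-substitute:
1 = 13 − 4·3
1 = −4·328 + 101·13
1 = 101·1325 − 408·328
1 = −408·1653 + 509·1325
So 1325·509 ≡ 1 (mod 1653).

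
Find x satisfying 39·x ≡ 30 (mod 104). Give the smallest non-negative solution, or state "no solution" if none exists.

gcd(39, 104):
104 = 2×39 + 26
39 = 1×26 + 13
26 = 2×13 + 0
gcd = 13, but 13 ∤ 30, so the congruence has no solution.

no solution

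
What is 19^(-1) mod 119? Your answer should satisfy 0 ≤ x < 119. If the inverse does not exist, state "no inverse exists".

Apply the Euclidean algorithm to 119 and 19:
119 = 6×19 + 5
19 = 3×5 + 4
5 = 1×4 + 1
4 = 4×1 + 0
The gcd is 1. Working backward:
1 = 5 − 4
1 = −19 + 4·5
1 = 4·119 − 25·19
Hence 19⁻¹ ≡ -25 ≡ 94 (mod 119).

94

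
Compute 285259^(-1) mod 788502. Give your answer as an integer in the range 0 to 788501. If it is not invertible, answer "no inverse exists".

no inverse exists

Euclidean algorithm on 788502, 285259:
788502 = 2*285259 + 217984
285259 = 1*217984 + 67275
217984 = 3*67275 + 16159
67275 = 4*16159 + 2639
16159 = 6*2639 + 325
2639 = 8*325 + 39
325 = 8*39 + 13
39 = 3*13 + 0
gcd(285259, 788502) = 13 ≠ 1, so 285259 has no multiplicative inverse modulo 788502.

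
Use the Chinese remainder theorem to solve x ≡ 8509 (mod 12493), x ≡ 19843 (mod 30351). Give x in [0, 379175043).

98053573

Write x = 8509 + 12493·k. Then 12493·k ≡ 19843 − 8509 ≡ 11334 (mod 30351).
Need 12493⁻¹ mod 30351. Extended Euclid on (30351, 12493):
30351 = 2·12493 + 5365
12493 = 2·5365 + 1763
5365 = 3·1763 + 76
1763 = 23·76 + 15
76 = 5·15 + 1
15 = 15·1 + 0
Back-substitute:
1 = 76 − 5·15
1 = −5·1763 + 116·76
1 = 116·5365 − 353·1763
1 = −353·12493 + 822·5365
1 = 822·30351 − 1997·12493
12493⁻¹ ≡ 28354 (mod 30351), so k ≡ 28354·11334 ≡ 7848 (mod 30351).
x = 8509 + 12493·7848 = 98053573.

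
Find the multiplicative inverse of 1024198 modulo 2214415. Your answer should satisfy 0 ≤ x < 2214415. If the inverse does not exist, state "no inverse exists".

Euclidean algorithm on 2214415, 1024198:
2214415 = 2×1024198 + 166019
1024198 = 6×166019 + 28084
166019 = 5×28084 + 25599
28084 = 1×25599 + 2485
25599 = 10×2485 + 749
2485 = 3×749 + 238
749 = 3×238 + 35
238 = 6×35 + 28
35 = 1×28 + 7
28 = 4×7 + 0
Since gcd = 7 > 1, 1024198 is not a unit mod 2214415.

no inverse exists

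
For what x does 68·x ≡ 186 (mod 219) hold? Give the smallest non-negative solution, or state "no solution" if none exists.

138

First find gcd(68, 219):
219 = 3×68 + 15
68 = 4×15 + 8
15 = 1×8 + 7
8 = 1×7 + 1
7 = 7×1 + 0
gcd = 1, so a unique solution mod 219 exists.
Back-substitute for the Bézout coefficients:
1 = 8 − 7
1 = −15 + 2·8
1 = 2·68 − 9·15
1 = −9·219 + 29·68
So 68·(29) ≡ 1 (mod 219), giving 68⁻¹ ≡ 29.
x ≡ 68⁻¹·186 ≡ 29·186 ≡ 138 (mod 219).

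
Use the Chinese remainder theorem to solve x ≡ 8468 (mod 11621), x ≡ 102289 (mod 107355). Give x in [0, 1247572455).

Write x = 8468 + 11621·k. Then 11621·k ≡ 102289 − 8468 ≡ 93821 (mod 107355).
Need 11621⁻¹ mod 107355. Extended Euclid on (107355, 11621):
107355 = 9×11621 + 2766
11621 = 4×2766 + 557
2766 = 4×557 + 538
557 = 1×538 + 19
538 = 28×19 + 6
19 = 3×6 + 1
6 = 6×1 + 0
Back-substitute:
1 = 19 − 3·6
1 = −3·538 + 85·19
1 = 85·557 − 88·538
1 = −88·2766 + 437·557
1 = 437·11621 − 1836·2766
1 = −1836·107355 + 16961·11621
11621⁻¹ ≡ 16961 (mod 107355), so k ≡ 16961·93821 ≡ 82171 (mod 107355).
x = 8468 + 11621·82171 = 954917659.

954917659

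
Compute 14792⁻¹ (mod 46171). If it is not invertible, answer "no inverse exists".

Extended Euclidean algorithm:
46171 = 3×14792 + 1795
14792 = 8×1795 + 432
1795 = 4×432 + 67
432 = 6×67 + 30
67 = 2×30 + 7
30 = 4×7 + 2
7 = 3×2 + 1
2 = 2×1 + 0
The gcd is 1. Working backward:
1 = 7 − 3·2
1 = −3·30 + 13·7
1 = 13·67 − 29·30
1 = −29·432 + 187·67
1 = 187·1795 − 777·432
1 = −777·14792 + 6403·1795
1 = 6403·46171 − 19986·14792
Thus 14792·(-19986) ≡ 1 (mod 46171); reducing, -19986 mod 46171 = 26185.

26185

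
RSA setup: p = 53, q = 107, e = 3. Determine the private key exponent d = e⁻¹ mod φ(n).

φ(n) = (p−1)(q−1) = 52·106 = 5512.
Need d with 3·d ≡ 1 (mod 5512). Apply the extended Euclidean algorithm:
5512 = 1837*3 + 1
3 = 3*1 + 0
Back-substitute:
1 = 5512 − 1837·3
So 3·(-1837) ≡ 1 (mod 5512), hence d ≡ -1837 ≡ 3675 (mod 5512).

3675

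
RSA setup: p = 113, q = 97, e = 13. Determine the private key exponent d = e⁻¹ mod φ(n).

9925

φ(n) = (p−1)(q−1) = 112·96 = 10752.
Need d with 13·d ≡ 1 (mod 10752). Apply the extended Euclidean algorithm:
10752 = 827×13 + 1
13 = 13×1 + 0
Back-substitute:
1 = 10752 − 827·13
So 13·(-827) ≡ 1 (mod 10752), hence d ≡ -827 ≡ 9925 (mod 10752).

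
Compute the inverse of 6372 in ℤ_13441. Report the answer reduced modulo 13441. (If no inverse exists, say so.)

gcd(13441, 6372) by repeated division:
13441 = 2·6372 + 697
6372 = 9·697 + 99
697 = 7·99 + 4
99 = 24·4 + 3
4 = 1·3 + 1
3 = 3·1 + 0
gcd = 1, so the inverse exists. Back-substitute:
1 = 4 − 3
1 = −99 + 25·4
1 = 25·697 − 176·99
1 = −176·6372 + 1609·697
1 = 1609·13441 − 3394·6372
Thus 6372·(-3394) ≡ 1 (mod 13441); reducing, -3394 mod 13441 = 10047.

10047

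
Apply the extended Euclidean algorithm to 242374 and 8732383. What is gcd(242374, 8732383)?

Apply Euclid's algorithm to 8732383 and 242374:
8732383 = 36·242374 + 6919
242374 = 35·6919 + 209
6919 = 33·209 + 22
209 = 9·22 + 11
22 = 2·11 + 0
gcd(242374, 8732383) = 11.
Working backward:
11 = 209 − 9·22
11 = −9·6919 + 298·209
11 = 298·242374 − 10439·6919
11 = −10439·8732383 + 376102·242374
So 11 = (-10439)·8732383 + (376102)·242374.

11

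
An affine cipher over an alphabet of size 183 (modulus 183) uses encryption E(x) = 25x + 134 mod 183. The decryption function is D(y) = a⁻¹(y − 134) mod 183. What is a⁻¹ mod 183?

Run Euclid on (183, 25):
183 = 7*25 + 8
25 = 3*8 + 1
8 = 8*1 + 0
The gcd is 1. Working backward:
1 = 25 − 3·8
1 = −3·183 + 22·25
So 25·22 ≡ 1 (mod 183).

22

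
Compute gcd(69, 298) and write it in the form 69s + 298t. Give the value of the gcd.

Repeated division:
298 = 4·69 + 22
69 = 3·22 + 3
22 = 7·3 + 1
3 = 3·1 + 0
gcd(69, 298) = 1.
Express as a combination:
1 = 22 − 7·3
1 = −7·69 + 22·22
1 = 22·298 − 95·69
So 1 = (22)·298 + (-95)·69.

1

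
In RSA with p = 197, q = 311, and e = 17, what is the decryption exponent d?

φ(n) = (p−1)(q−1) = 196·310 = 60760.
Need d with 17·d ≡ 1 (mod 60760). Apply the extended Euclidean algorithm:
60760 = 3574×17 + 2
17 = 8×2 + 1
2 = 2×1 + 0
Back-substitute:
1 = 17 − 8·2
1 = −8·60760 + 28593·17
So 17·28593 ≡ 1 (mod 60760), hence d = 28593.

28593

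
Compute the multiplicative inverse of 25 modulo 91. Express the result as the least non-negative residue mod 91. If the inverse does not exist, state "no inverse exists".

gcd(91, 25) by repeated division:
91 = 3*25 + 16
25 = 1*16 + 9
16 = 1*9 + 7
9 = 1*7 + 2
7 = 3*2 + 1
2 = 2*1 + 0
The gcd is 1. Working backward:
1 = 7 − 3·2
1 = −3·9 + 4·7
1 = 4·16 − 7·9
1 = −7·25 + 11·16
1 = 11·91 − 40·25
Hence 25⁻¹ ≡ -40 ≡ 51 (mod 91).

51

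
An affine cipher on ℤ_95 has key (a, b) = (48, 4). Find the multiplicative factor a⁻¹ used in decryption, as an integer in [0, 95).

2

Extended Euclidean algorithm:
95 = 1×48 + 47
48 = 1×47 + 1
47 = 47×1 + 0
The gcd is 1. Working backward:
1 = 48 − 47
1 = −95 + 2·48
So 48·2 ≡ 1 (mod 95).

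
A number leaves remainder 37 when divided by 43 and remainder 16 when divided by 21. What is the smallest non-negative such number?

Write x = 37 + 43·k. Then 43·k ≡ 16 − 37 ≡ 0 (mod 21).
Need 43⁻¹ mod 21. Extended Euclid on (21, 1):
21 = 21·1 + 0
43⁻¹ ≡ 1 (mod 21), so k ≡ 1·0 ≡ 0 (mod 21).
x = 37 + 43·0 = 37.

37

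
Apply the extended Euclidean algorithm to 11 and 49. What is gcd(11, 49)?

Repeated division:
49 = 4*11 + 5
11 = 2*5 + 1
5 = 5*1 + 0
gcd(11, 49) = 1.
Working backward:
1 = 11 − 2·5
1 = −2·49 + 9·11
So 1 = (-2)·49 + (9)·11.

1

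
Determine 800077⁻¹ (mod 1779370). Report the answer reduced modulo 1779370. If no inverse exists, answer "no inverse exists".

Run Euclid on (1779370, 800077):
1779370 = 2·800077 + 179216
800077 = 4·179216 + 83213
179216 = 2·83213 + 12790
83213 = 6·12790 + 6473
12790 = 1·6473 + 6317
6473 = 1·6317 + 156
6317 = 40·156 + 77
156 = 2·77 + 2
77 = 38·2 + 1
2 = 2·1 + 0
Since gcd(800077, 1779370) = 1, back-substitute to write 1 as a combination:
1 = 77 − 38·2
1 = −38·156 + 77·77
1 = 77·6317 − 3118·156
1 = −3118·6473 + 3195·6317
1 = 3195·12790 − 6313·6473
1 = −6313·83213 + 41073·12790
1 = 41073·179216 − 88459·83213
1 = −88459·800077 + 394909·179216
1 = 394909·1779370 − 878277·800077
Hence 800077⁻¹ ≡ -878277 ≡ 901093 (mod 1779370).

901093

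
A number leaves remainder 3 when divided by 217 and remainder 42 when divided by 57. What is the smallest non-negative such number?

Write x = 3 + 217·k. Then 217·k ≡ 42 − 3 ≡ 39 (mod 57).
Need 217⁻¹ mod 57. Extended Euclid on (57, 46):
57 = 1*46 + 11
46 = 4*11 + 2
11 = 5*2 + 1
2 = 2*1 + 0
Back-substitute:
1 = 11 − 5·2
1 = −5·46 + 21·11
1 = 21·57 − 26·46
217⁻¹ ≡ 31 (mod 57), so k ≡ 31·39 ≡ 12 (mod 57).
x = 3 + 217·12 = 2607.

2607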